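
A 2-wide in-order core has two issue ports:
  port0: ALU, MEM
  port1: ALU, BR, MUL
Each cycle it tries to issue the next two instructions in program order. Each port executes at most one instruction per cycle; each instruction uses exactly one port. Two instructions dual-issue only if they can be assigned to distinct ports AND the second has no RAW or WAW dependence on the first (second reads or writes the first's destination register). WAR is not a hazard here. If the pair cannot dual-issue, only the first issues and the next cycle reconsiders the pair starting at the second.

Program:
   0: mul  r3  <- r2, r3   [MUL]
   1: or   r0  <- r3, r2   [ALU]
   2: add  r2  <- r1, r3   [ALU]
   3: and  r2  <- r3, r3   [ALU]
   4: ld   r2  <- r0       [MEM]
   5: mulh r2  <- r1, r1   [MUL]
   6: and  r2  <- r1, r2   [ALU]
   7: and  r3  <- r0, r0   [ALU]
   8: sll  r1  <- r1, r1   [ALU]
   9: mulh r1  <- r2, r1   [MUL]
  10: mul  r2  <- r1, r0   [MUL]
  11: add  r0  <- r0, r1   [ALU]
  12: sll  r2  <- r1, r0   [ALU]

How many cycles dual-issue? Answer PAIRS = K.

PAIRS = 3

t=0 i0:mul.MUL ; RAW r3
t=1 i1,i2:or.ALU;add.ALU ; dual
t=2 i3:and.ALU ; WAW r2
t=3 i4:ld.MEM ; WAW r2
t=4 i5:mulh.MUL ; RAW+WAW r2
t=5 i6,i7:and.ALU;and.ALU ; dual
t=6 i8:sll.ALU ; RAW+WAW r1
t=7 i9:mulh.MUL ; no-port MUL/MUL
t=8 i10,i11:mul.MUL;add.ALU ; dual
t=9 i12:sll.ALU ; tail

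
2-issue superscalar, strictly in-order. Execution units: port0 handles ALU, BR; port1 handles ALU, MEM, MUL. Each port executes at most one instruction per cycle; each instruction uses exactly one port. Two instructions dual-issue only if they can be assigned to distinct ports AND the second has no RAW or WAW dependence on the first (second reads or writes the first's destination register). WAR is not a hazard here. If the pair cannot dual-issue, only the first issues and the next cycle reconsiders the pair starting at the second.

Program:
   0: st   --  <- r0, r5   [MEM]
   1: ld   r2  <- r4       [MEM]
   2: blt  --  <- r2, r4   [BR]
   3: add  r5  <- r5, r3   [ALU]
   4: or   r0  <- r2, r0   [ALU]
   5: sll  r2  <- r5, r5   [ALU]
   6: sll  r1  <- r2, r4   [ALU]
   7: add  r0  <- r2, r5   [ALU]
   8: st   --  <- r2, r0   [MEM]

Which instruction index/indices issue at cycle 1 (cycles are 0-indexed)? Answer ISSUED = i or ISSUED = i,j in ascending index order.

c0: i0 st.MEM  no-port MEM/MEM
c1: i1 ld.MEM  RAW r2
c2: i2/i3 blt.BR add.ALU  pair
c3: i4/i5 or.ALU sll.ALU  pair
c4: i6/i7 sll.ALU add.ALU  pair
c5: i8 st.MEM  tail

ISSUED = 1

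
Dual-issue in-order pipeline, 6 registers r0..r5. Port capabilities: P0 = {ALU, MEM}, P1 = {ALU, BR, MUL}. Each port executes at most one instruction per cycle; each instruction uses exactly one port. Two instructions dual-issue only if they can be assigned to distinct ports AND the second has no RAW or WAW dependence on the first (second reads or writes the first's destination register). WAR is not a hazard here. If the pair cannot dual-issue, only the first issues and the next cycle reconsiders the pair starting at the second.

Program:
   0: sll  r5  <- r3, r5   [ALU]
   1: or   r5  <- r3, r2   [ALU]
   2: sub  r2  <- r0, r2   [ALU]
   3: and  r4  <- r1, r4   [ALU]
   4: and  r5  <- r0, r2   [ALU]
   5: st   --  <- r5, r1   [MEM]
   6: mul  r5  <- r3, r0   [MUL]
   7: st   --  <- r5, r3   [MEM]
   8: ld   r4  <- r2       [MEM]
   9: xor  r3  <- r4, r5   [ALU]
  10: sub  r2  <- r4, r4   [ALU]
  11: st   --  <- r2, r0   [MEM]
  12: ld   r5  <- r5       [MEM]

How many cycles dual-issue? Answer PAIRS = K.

t=0 i0:sll ; WAW r5
t=1 i1/i2:or sub ; 2-wide
t=2 i3/i4:and and ; 2-wide
t=3 i5/i6:st mul ; 2-wide
t=4 i7:st ; no-port MEM/MEM
t=5 i8:ld ; RAW r4
t=6 i9/i10:xor sub ; 2-wide
t=7 i11:st ; no-port MEM/MEM
t=8 i12:ld ; tail

PAIRS = 4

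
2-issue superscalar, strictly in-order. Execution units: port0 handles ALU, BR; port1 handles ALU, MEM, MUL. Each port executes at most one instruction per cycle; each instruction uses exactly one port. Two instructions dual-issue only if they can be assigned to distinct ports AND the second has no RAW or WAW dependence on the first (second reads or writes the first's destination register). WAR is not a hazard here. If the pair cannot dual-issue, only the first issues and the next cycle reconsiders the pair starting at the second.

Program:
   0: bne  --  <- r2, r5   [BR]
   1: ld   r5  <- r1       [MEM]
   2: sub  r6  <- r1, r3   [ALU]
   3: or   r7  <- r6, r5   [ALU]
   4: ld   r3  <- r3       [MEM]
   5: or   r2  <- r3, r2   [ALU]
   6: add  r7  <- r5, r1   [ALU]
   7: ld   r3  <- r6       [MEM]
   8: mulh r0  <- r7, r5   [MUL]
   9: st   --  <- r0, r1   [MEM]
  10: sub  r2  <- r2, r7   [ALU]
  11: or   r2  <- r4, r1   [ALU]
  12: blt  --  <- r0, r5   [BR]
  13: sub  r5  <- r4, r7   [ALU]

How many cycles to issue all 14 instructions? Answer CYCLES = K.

c0: i0,i1 bne+ld  dual
c1: i2 sub  RAW r6
c2: i3,i4 or+ld  dual
c3: i5,i6 or+add  dual
c4: i7 ld  no-port MEM/MUL
c5: i8 mulh  no-port MUL/MEM
c6: i9,i10 st+sub  dual
c7: i11,i12 or+blt  dual
c8: i13 sub  tail

CYCLES = 9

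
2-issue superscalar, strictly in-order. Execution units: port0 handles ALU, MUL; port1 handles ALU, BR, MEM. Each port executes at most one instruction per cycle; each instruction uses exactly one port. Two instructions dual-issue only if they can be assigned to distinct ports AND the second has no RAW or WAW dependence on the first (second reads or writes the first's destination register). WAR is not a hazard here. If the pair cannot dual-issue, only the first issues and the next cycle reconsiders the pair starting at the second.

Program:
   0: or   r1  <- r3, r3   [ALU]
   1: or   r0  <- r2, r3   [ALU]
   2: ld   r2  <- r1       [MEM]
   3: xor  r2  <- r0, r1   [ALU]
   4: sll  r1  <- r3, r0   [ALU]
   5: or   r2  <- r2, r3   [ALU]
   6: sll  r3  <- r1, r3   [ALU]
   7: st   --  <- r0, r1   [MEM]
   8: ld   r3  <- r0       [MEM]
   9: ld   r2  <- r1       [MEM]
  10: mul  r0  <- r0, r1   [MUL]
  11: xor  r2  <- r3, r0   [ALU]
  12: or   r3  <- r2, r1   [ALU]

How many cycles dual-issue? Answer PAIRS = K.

PAIRS = 4

  cy0 -> i0+i1 (or/or) pair
  cy1 -> i2 (ld) WAW r2
  cy2 -> i3+i4 (xor/sll) pair
  cy3 -> i5+i6 (or/sll) pair
  cy4 -> i7 (st) no-port MEM/MEM
  cy5 -> i8 (ld) no-port MEM/MEM
  cy6 -> i9+i10 (ld/mul) pair
  cy7 -> i11 (xor) RAW r2
  cy8 -> i12 (or) tail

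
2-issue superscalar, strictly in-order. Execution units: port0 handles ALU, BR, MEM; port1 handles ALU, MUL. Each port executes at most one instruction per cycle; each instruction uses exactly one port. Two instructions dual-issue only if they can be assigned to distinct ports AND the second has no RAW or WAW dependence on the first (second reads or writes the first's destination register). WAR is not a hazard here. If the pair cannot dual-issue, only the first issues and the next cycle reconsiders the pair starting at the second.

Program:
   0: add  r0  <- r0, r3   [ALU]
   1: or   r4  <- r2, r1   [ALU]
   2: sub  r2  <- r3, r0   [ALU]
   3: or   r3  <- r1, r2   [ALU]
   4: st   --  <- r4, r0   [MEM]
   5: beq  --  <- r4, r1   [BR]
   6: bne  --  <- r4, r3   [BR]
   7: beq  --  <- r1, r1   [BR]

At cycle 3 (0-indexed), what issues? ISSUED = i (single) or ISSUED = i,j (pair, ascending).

ISSUED = 5

c0: i0&i1 add.ALU/or.ALU  dual
c1: i2 sub.ALU  RAW r2
c2: i3&i4 or.ALU/st.MEM  dual
c3: i5 beq.BR  no-port BR/BR
c4: i6 bne.BR  no-port BR/BR
c5: i7 beq.BR  tail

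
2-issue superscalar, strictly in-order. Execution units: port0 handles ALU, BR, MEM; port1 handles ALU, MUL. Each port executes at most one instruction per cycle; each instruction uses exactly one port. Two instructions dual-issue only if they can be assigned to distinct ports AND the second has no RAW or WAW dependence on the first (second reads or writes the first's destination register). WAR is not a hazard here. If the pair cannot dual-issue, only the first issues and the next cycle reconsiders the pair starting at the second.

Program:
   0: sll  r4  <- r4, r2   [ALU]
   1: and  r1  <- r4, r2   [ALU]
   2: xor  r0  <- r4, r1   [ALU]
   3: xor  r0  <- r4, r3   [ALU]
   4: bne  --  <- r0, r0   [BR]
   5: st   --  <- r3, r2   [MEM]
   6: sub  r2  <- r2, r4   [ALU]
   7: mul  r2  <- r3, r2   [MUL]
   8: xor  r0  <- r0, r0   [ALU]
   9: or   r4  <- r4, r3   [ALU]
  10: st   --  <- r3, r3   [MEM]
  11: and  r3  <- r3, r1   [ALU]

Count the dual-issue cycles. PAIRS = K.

PAIRS = 3

[0] i0  sll  -- RAW r4
[1] i1  and  -- RAW r1
[2] i2  xor  -- WAW r0
[3] i3  xor  -- RAW r0
[4] i4  bne  -- no-port BR/MEM
[5] i5/i6  st;sub  -- dual
[6] i7/i8  mul;xor  -- dual
[7] i9/i10  or;st  -- dual
[8] i11  and  -- tail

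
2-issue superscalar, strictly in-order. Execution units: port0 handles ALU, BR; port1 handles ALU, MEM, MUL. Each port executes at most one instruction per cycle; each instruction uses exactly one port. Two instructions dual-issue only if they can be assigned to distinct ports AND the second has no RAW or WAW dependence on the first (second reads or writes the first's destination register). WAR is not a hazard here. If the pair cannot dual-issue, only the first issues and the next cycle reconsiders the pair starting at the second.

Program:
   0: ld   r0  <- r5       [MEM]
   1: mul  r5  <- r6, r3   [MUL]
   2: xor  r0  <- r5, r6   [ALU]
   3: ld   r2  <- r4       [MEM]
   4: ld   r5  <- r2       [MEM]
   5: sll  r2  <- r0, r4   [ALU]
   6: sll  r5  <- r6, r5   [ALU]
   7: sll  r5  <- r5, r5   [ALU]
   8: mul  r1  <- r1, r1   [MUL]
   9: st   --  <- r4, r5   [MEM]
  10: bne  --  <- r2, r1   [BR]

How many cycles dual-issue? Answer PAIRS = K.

[0] i0  ld  -- no-port MEM/MUL
[1] i1  mul  -- RAW r5
[2] i2,i3  xor/ld  -- dual
[3] i4,i5  ld/sll  -- dual
[4] i6  sll  -- RAW+WAW r5
[5] i7,i8  sll/mul  -- dual
[6] i9,i10  st/bne  -- dual

PAIRS = 4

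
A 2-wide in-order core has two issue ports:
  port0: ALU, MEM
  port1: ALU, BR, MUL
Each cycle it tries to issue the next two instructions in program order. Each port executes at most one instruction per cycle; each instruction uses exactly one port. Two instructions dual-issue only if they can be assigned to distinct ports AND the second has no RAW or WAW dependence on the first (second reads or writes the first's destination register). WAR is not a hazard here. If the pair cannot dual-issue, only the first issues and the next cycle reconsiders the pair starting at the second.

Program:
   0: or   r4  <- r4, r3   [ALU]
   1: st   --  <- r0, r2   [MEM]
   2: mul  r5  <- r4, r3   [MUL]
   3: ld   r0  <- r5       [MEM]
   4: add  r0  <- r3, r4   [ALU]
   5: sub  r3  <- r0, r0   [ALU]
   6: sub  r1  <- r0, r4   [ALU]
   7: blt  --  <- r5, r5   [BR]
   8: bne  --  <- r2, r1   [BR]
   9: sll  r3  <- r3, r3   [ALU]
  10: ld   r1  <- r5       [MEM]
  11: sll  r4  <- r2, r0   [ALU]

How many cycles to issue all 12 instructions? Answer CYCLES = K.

CYCLES = 8

#0 head=0: or/st i0+i1 dual
#1 head=2: mul i2 RAW r5
#2 head=3: ld i3 WAW r0
#3 head=4: add i4 RAW r0
#4 head=5: sub/sub i5+i6 dual
#5 head=7: blt i7 no-port BR/BR
#6 head=8: bne/sll i8+i9 dual
#7 head=10: ld/sll i10+i11 dual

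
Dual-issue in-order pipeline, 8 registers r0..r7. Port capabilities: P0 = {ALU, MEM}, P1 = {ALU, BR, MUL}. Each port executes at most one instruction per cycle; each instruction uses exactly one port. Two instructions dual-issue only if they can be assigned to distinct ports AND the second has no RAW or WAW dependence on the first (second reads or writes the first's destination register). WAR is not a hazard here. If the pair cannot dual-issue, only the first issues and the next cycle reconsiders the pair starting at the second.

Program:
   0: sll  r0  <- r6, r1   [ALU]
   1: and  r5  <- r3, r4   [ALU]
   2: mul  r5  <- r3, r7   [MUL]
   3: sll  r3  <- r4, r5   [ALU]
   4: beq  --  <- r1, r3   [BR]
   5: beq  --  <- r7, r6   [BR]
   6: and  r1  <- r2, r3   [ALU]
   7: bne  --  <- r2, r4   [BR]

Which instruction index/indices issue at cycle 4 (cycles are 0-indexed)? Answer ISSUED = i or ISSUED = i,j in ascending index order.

ISSUED = 5,6

c0: i0,i1 sll.ALU;and.ALU  2-wide
c1: i2 mul.MUL  RAW r5
c2: i3 sll.ALU  RAW r3
c3: i4 beq.BR  no-port BR/BR
c4: i5,i6 beq.BR;and.ALU  2-wide
c5: i7 bne.BR  tail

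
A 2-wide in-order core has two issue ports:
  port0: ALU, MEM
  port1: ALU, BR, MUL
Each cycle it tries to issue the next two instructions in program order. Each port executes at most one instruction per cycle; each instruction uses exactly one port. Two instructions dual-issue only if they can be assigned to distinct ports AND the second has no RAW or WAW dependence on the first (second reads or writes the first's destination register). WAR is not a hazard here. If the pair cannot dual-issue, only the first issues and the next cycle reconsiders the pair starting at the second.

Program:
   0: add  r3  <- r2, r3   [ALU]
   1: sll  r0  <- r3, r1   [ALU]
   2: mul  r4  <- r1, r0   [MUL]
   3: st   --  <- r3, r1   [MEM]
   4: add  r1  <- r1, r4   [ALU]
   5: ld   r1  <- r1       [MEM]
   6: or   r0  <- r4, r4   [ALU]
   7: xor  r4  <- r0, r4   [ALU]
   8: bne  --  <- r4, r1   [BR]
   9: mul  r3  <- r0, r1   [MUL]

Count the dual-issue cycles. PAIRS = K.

[0] i0  add  -- RAW r3
[1] i1  sll  -- RAW r0
[2] i2&i3  mul+st  -- dual
[3] i4  add  -- RAW+WAW r1
[4] i5&i6  ld+or  -- dual
[5] i7  xor  -- RAW r4
[6] i8  bne  -- no-port BR/MUL
[7] i9  mul  -- tail

PAIRS = 2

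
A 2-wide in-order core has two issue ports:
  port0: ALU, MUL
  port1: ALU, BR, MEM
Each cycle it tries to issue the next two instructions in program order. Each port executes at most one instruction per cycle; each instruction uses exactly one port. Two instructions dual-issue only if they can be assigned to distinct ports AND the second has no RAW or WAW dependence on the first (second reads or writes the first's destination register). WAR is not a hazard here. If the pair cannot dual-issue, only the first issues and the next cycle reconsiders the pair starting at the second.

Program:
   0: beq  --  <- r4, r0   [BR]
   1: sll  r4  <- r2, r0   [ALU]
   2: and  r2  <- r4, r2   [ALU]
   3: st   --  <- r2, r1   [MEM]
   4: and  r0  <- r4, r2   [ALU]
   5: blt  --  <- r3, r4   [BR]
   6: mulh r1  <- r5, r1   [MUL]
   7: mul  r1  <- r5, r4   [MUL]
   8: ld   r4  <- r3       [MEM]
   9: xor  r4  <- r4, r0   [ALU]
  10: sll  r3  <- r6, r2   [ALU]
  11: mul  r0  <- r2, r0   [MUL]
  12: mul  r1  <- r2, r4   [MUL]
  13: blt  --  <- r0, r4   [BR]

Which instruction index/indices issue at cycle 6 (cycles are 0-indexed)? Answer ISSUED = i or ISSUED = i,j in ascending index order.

ISSUED = 11

[0] i0+i1  beq;sll  -- pair
[1] i2  and  -- RAW r2
[2] i3+i4  st;and  -- pair
[3] i5+i6  blt;mulh  -- pair
[4] i7+i8  mul;ld  -- pair
[5] i9+i10  xor;sll  -- pair
[6] i11  mul  -- no-port MUL/MUL
[7] i12+i13  mul;blt  -- pair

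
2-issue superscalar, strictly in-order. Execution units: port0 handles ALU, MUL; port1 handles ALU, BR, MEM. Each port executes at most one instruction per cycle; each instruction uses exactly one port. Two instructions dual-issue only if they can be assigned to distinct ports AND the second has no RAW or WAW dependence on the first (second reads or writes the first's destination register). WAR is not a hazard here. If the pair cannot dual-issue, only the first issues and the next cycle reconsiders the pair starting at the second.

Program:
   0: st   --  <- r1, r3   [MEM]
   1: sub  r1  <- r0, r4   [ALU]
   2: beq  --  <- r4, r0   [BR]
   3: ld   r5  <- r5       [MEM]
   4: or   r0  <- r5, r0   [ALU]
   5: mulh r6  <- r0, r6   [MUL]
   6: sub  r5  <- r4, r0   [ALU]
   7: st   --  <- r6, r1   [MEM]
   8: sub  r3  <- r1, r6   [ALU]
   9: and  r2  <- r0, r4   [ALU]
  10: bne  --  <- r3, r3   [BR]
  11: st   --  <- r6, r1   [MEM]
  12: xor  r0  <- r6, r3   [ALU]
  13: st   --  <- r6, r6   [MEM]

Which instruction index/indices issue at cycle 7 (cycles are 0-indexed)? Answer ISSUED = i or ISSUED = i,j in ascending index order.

ISSUED = 11,12

  cy0 -> i0/i1 (st.MEM sub.ALU) 2-wide
  cy1 -> i2 (beq.BR) no-port BR/MEM
  cy2 -> i3 (ld.MEM) RAW r5
  cy3 -> i4 (or.ALU) RAW r0
  cy4 -> i5/i6 (mulh.MUL sub.ALU) 2-wide
  cy5 -> i7/i8 (st.MEM sub.ALU) 2-wide
  cy6 -> i9/i10 (and.ALU bne.BR) 2-wide
  cy7 -> i11/i12 (st.MEM xor.ALU) 2-wide
  cy8 -> i13 (st.MEM) tail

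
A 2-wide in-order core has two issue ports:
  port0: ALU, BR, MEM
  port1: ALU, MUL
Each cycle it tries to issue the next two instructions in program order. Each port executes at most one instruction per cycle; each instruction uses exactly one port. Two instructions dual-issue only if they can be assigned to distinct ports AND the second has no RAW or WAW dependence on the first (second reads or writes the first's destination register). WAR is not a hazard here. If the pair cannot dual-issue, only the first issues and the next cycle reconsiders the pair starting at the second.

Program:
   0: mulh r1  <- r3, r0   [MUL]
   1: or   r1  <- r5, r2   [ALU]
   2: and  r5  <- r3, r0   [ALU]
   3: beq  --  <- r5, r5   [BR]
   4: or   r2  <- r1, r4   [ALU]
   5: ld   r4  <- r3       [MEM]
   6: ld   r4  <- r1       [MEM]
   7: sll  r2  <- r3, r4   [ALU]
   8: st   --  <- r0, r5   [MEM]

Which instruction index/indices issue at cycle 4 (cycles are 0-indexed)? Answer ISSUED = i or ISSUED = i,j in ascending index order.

  cy0 -> i0 (mulh) WAW r1
  cy1 -> i1&i2 (or and) pair
  cy2 -> i3&i4 (beq or) pair
  cy3 -> i5 (ld) no-port MEM/MEM
  cy4 -> i6 (ld) RAW r4
  cy5 -> i7&i8 (sll st) pair

ISSUED = 6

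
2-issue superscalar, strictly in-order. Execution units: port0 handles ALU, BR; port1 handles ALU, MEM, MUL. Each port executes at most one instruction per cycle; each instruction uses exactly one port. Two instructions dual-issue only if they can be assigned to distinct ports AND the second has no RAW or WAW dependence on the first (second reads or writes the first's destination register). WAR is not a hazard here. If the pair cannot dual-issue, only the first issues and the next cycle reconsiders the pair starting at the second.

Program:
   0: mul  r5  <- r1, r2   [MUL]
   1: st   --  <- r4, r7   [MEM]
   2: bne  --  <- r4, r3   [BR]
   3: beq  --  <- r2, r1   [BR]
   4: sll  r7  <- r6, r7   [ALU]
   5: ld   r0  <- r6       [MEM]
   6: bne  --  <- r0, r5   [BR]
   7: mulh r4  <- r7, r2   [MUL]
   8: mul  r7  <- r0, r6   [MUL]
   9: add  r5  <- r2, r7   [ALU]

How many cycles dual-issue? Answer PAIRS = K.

PAIRS = 3

0. mul.MUL @i0  | no-port MUL/MEM
1. st.MEM+bne.BR @i1/i2  | 2-wide
2. beq.BR+sll.ALU @i3/i4  | 2-wide
3. ld.MEM @i5  | RAW r0
4. bne.BR+mulh.MUL @i6/i7  | 2-wide
5. mul.MUL @i8  | RAW r7
6. add.ALU @i9  | tail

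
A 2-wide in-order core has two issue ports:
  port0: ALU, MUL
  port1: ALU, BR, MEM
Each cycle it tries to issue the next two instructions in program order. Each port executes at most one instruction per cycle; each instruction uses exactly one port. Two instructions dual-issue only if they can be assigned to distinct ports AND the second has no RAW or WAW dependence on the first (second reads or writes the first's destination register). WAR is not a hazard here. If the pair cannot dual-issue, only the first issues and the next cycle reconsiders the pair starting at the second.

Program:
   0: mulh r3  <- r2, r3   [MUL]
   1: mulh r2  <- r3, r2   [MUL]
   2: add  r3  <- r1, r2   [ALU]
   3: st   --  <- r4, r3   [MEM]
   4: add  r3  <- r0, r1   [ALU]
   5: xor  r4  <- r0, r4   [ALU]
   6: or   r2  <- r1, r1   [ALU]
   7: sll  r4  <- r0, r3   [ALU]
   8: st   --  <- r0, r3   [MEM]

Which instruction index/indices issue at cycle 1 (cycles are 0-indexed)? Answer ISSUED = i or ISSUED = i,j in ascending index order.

  cy0 -> i0 (mulh) no-port MUL/MUL
  cy1 -> i1 (mulh) RAW r2
  cy2 -> i2 (add) RAW r3
  cy3 -> i3/i4 (st+add) pair
  cy4 -> i5/i6 (xor+or) pair
  cy5 -> i7/i8 (sll+st) pair

ISSUED = 1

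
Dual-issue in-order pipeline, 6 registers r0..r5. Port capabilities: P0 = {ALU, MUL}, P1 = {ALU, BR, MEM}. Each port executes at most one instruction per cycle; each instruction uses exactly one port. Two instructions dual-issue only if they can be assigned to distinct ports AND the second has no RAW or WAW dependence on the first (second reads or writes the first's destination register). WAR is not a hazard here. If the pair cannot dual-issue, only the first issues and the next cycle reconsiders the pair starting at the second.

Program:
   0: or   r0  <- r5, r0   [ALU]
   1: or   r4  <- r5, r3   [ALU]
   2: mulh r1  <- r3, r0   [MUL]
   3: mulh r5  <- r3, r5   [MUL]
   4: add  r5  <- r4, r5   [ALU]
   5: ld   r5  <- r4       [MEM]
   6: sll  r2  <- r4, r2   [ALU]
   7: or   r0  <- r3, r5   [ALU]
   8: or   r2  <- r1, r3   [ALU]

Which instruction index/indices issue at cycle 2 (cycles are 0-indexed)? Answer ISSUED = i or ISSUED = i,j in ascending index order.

ISSUED = 3

c0: i0,i1 or or  2-wide
c1: i2 mulh  no-port MUL/MUL
c2: i3 mulh  RAW+WAW r5
c3: i4 add  WAW r5
c4: i5,i6 ld sll  2-wide
c5: i7,i8 or or  2-wide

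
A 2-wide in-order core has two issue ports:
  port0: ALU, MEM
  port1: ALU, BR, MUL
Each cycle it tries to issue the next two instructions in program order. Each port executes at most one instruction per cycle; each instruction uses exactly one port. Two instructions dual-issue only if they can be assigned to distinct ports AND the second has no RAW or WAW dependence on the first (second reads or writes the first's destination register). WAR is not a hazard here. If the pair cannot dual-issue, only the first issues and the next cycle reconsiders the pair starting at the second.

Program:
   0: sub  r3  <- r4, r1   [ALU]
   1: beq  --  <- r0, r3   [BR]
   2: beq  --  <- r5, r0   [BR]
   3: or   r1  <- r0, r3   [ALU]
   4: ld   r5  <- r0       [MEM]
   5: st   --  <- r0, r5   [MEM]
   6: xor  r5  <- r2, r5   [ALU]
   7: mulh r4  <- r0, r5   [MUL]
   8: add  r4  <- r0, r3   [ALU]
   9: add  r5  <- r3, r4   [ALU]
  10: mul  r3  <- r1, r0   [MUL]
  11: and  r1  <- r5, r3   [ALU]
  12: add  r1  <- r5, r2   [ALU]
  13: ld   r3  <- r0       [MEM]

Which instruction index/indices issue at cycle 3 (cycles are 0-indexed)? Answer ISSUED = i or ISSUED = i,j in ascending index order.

ISSUED = 4

[0] i0  sub.ALU  -- RAW r3
[1] i1  beq.BR  -- no-port BR/BR
[2] i2,i3  beq.BR or.ALU  -- 2-wide
[3] i4  ld.MEM  -- no-port MEM/MEM
[4] i5,i6  st.MEM xor.ALU  -- 2-wide
[5] i7  mulh.MUL  -- WAW r4
[6] i8  add.ALU  -- RAW r4
[7] i9,i10  add.ALU mul.MUL  -- 2-wide
[8] i11  and.ALU  -- WAW r1
[9] i12,i13  add.ALU ld.MEM  -- 2-wide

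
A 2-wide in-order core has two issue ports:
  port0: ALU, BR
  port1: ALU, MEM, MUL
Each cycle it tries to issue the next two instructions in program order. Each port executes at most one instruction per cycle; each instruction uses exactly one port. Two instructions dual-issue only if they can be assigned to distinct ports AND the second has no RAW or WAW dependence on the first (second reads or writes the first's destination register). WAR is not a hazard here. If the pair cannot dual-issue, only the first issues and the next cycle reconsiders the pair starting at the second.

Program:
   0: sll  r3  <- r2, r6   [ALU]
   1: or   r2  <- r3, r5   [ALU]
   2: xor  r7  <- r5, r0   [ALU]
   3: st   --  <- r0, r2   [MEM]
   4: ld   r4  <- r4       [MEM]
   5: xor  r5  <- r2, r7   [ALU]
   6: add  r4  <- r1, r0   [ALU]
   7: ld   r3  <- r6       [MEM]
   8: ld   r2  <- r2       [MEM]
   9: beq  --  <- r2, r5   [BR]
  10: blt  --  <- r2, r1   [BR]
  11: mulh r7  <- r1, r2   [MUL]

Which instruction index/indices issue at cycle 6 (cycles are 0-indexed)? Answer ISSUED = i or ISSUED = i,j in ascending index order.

ISSUED = 9

  cy0 -> i0 (sll) RAW r3
  cy1 -> i1+i2 (or;xor) dual
  cy2 -> i3 (st) no-port MEM/MEM
  cy3 -> i4+i5 (ld;xor) dual
  cy4 -> i6+i7 (add;ld) dual
  cy5 -> i8 (ld) RAW r2
  cy6 -> i9 (beq) no-port BR/BR
  cy7 -> i10+i11 (blt;mulh) dual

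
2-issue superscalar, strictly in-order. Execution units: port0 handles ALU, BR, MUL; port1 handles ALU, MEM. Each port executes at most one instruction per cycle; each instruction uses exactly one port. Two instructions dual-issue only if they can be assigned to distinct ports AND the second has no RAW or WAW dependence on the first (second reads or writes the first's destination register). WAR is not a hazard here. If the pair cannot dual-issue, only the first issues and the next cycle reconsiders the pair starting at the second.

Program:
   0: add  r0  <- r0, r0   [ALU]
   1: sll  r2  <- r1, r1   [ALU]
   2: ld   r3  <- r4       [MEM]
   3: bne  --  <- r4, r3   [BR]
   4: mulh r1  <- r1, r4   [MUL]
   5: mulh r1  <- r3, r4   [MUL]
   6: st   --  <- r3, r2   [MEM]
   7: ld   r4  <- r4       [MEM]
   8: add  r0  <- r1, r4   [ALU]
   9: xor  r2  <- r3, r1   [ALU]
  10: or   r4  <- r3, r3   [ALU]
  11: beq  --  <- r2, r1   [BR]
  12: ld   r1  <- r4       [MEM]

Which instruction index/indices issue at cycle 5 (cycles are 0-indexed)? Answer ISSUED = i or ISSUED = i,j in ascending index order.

0. add;sll @i0/i1  | 2-wide
1. ld @i2  | RAW r3
2. bne @i3  | no-port BR/MUL
3. mulh @i4  | no-port MUL/MUL
4. mulh;st @i5/i6  | 2-wide
5. ld @i7  | RAW r4
6. add;xor @i8/i9  | 2-wide
7. or;beq @i10/i11  | 2-wide
8. ld @i12  | tail

ISSUED = 7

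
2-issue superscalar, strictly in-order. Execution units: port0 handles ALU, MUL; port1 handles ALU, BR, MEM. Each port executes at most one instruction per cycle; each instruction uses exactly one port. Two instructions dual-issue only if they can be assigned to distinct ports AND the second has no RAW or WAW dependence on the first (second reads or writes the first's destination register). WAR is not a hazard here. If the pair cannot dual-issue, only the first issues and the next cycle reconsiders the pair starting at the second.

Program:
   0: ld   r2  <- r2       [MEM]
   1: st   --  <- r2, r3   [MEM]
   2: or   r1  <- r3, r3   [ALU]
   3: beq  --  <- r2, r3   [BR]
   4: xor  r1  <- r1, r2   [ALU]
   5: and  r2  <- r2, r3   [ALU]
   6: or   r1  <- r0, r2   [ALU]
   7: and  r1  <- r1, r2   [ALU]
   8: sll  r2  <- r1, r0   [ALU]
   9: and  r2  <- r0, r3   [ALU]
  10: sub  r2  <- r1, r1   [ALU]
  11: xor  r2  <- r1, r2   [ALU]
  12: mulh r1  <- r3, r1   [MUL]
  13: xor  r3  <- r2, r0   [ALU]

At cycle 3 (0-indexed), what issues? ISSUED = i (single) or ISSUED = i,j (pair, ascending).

ISSUED = 5

c0: i0 ld  no-port MEM/MEM
c1: i1,i2 st+or  pair
c2: i3,i4 beq+xor  pair
c3: i5 and  RAW r2
c4: i6 or  RAW+WAW r1
c5: i7 and  RAW r1
c6: i8 sll  WAW r2
c7: i9 and  WAW r2
c8: i10 sub  RAW+WAW r2
c9: i11,i12 xor+mulh  pair
c10: i13 xor  tail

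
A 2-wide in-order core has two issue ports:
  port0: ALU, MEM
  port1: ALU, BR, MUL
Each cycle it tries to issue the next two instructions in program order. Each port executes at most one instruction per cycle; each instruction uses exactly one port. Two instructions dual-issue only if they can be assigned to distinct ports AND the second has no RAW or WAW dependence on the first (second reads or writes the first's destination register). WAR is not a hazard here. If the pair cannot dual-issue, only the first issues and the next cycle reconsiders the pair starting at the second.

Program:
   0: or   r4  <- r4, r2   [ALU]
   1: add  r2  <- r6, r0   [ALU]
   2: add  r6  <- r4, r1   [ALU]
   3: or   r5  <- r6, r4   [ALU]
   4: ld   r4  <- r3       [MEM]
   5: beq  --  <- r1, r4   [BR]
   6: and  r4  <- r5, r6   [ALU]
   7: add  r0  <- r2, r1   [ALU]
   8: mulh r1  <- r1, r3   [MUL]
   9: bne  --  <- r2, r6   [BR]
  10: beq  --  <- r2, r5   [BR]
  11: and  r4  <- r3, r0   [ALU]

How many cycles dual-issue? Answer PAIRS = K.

PAIRS = 5

  cy0 -> i0+i1 (or/add) dual
  cy1 -> i2 (add) RAW r6
  cy2 -> i3+i4 (or/ld) dual
  cy3 -> i5+i6 (beq/and) dual
  cy4 -> i7+i8 (add/mulh) dual
  cy5 -> i9 (bne) no-port BR/BR
  cy6 -> i10+i11 (beq/and) dual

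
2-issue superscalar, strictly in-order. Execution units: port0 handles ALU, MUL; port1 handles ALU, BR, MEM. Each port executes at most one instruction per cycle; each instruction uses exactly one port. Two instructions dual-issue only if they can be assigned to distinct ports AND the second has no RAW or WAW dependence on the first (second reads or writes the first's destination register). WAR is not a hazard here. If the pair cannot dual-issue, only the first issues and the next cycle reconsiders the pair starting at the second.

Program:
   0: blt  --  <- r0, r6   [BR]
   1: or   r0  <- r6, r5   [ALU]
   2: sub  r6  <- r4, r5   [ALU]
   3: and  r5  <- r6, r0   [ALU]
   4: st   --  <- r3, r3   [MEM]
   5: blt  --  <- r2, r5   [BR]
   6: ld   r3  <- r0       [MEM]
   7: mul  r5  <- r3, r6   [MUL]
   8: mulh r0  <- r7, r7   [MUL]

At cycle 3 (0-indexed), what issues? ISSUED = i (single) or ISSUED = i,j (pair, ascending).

[0] i0/i1  blt.BR or.ALU  -- dual
[1] i2  sub.ALU  -- RAW r6
[2] i3/i4  and.ALU st.MEM  -- dual
[3] i5  blt.BR  -- no-port BR/MEM
[4] i6  ld.MEM  -- RAW r3
[5] i7  mul.MUL  -- no-port MUL/MUL
[6] i8  mulh.MUL  -- tail

ISSUED = 5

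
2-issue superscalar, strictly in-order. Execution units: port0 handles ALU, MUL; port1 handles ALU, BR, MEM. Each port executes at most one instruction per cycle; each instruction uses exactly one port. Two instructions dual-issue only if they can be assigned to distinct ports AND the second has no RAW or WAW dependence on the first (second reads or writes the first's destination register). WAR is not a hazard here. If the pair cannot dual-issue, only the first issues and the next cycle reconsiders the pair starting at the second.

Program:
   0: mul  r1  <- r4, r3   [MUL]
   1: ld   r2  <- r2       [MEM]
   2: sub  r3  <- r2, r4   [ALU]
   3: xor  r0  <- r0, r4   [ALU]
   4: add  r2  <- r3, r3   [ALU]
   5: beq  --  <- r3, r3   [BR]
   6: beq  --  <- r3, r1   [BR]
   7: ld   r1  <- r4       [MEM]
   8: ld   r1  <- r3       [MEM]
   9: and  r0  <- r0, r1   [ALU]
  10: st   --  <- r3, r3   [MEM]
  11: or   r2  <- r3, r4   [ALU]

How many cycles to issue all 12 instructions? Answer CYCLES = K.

[0] i0/i1  mul.MUL;ld.MEM  -- pair
[1] i2/i3  sub.ALU;xor.ALU  -- pair
[2] i4/i5  add.ALU;beq.BR  -- pair
[3] i6  beq.BR  -- no-port BR/MEM
[4] i7  ld.MEM  -- no-port MEM/MEM
[5] i8  ld.MEM  -- RAW r1
[6] i9/i10  and.ALU;st.MEM  -- pair
[7] i11  or.ALU  -- tail

CYCLES = 8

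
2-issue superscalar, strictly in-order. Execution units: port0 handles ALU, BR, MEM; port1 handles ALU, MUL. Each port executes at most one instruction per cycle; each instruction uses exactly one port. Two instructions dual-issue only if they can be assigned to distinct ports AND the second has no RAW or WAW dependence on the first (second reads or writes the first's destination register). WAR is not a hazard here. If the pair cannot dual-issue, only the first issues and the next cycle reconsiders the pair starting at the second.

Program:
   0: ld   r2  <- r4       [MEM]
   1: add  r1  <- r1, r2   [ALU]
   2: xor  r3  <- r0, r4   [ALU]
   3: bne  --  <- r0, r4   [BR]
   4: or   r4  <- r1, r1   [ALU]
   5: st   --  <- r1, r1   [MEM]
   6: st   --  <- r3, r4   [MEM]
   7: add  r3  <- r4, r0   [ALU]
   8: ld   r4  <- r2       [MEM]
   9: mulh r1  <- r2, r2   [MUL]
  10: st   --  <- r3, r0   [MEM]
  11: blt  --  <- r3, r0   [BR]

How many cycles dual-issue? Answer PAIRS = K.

PAIRS = 4

  cy0 -> i0 (ld.MEM) RAW r2
  cy1 -> i1/i2 (add.ALU/xor.ALU) pair
  cy2 -> i3/i4 (bne.BR/or.ALU) pair
  cy3 -> i5 (st.MEM) no-port MEM/MEM
  cy4 -> i6/i7 (st.MEM/add.ALU) pair
  cy5 -> i8/i9 (ld.MEM/mulh.MUL) pair
  cy6 -> i10 (st.MEM) no-port MEM/BR
  cy7 -> i11 (blt.BR) tail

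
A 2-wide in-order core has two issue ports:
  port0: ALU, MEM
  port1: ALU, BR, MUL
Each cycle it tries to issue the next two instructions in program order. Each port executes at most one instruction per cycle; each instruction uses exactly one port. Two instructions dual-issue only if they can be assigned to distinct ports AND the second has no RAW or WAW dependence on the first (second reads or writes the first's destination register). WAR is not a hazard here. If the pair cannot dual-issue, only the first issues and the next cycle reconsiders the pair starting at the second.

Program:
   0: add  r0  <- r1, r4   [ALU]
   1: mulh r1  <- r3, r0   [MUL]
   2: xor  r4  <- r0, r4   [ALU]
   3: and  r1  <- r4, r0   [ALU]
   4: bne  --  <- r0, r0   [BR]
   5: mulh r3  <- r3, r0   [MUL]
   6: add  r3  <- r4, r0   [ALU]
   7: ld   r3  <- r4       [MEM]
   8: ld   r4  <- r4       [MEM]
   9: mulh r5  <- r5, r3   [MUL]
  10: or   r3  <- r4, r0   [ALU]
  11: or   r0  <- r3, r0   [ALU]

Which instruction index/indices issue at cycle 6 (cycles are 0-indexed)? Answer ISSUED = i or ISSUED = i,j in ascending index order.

c0: i0 add.ALU  RAW r0
c1: i1,i2 mulh.MUL/xor.ALU  pair
c2: i3,i4 and.ALU/bne.BR  pair
c3: i5 mulh.MUL  WAW r3
c4: i6 add.ALU  WAW r3
c5: i7 ld.MEM  no-port MEM/MEM
c6: i8,i9 ld.MEM/mulh.MUL  pair
c7: i10 or.ALU  RAW r3
c8: i11 or.ALU  tail

ISSUED = 8,9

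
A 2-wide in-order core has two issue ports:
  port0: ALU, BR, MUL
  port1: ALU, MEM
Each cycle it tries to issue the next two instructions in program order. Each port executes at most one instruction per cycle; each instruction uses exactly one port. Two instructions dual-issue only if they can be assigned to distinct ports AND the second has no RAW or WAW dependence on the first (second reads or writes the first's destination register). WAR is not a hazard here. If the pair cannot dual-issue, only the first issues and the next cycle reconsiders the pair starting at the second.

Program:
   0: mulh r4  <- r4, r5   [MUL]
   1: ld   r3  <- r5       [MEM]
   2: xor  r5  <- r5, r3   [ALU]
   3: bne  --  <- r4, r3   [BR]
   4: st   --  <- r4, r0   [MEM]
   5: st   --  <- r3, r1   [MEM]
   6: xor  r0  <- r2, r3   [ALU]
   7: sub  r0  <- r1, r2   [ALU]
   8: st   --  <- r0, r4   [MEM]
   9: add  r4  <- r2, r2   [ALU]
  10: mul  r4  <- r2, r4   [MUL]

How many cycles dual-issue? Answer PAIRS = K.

PAIRS = 4

  cy0 -> i0,i1 (mulh.MUL+ld.MEM) pair
  cy1 -> i2,i3 (xor.ALU+bne.BR) pair
  cy2 -> i4 (st.MEM) no-port MEM/MEM
  cy3 -> i5,i6 (st.MEM+xor.ALU) pair
  cy4 -> i7 (sub.ALU) RAW r0
  cy5 -> i8,i9 (st.MEM+add.ALU) pair
  cy6 -> i10 (mul.MUL) tail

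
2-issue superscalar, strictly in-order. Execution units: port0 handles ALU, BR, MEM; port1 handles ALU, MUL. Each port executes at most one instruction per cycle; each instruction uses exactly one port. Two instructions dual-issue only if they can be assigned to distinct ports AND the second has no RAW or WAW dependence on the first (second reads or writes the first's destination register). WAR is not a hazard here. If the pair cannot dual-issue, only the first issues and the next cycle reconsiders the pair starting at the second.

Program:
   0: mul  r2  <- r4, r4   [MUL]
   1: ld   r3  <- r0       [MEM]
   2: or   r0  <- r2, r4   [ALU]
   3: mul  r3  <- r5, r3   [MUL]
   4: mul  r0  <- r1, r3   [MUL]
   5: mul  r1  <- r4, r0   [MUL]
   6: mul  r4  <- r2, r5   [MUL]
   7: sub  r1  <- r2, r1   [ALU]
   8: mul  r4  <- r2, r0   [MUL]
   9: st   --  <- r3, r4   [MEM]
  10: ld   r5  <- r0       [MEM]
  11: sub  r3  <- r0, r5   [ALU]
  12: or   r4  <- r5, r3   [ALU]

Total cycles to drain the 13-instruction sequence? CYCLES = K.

CYCLES = 10

t=0 i0&i1:mul/ld ; dual
t=1 i2&i3:or/mul ; dual
t=2 i4:mul ; no-port MUL/MUL
t=3 i5:mul ; no-port MUL/MUL
t=4 i6&i7:mul/sub ; dual
t=5 i8:mul ; RAW r4
t=6 i9:st ; no-port MEM/MEM
t=7 i10:ld ; RAW r5
t=8 i11:sub ; RAW r3
t=9 i12:or ; tail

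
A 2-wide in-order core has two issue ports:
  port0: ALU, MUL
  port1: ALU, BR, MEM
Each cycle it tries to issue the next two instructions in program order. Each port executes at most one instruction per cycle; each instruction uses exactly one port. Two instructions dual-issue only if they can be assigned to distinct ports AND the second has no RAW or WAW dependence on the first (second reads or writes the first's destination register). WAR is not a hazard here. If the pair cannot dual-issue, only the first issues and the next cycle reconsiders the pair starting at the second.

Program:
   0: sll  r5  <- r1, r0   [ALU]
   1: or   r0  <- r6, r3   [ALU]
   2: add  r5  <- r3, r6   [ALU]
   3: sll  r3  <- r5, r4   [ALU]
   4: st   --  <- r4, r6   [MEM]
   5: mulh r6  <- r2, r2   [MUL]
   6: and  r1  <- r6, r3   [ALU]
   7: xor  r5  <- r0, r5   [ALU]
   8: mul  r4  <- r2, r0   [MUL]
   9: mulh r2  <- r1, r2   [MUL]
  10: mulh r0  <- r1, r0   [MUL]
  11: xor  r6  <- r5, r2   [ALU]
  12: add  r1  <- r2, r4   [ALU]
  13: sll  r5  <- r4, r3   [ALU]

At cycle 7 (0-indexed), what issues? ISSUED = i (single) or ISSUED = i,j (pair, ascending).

c0: i0/i1 sll.ALU+or.ALU  dual
c1: i2 add.ALU  RAW r5
c2: i3/i4 sll.ALU+st.MEM  dual
c3: i5 mulh.MUL  RAW r6
c4: i6/i7 and.ALU+xor.ALU  dual
c5: i8 mul.MUL  no-port MUL/MUL
c6: i9 mulh.MUL  no-port MUL/MUL
c7: i10/i11 mulh.MUL+xor.ALU  dual
c8: i12/i13 add.ALU+sll.ALU  dual

ISSUED = 10,11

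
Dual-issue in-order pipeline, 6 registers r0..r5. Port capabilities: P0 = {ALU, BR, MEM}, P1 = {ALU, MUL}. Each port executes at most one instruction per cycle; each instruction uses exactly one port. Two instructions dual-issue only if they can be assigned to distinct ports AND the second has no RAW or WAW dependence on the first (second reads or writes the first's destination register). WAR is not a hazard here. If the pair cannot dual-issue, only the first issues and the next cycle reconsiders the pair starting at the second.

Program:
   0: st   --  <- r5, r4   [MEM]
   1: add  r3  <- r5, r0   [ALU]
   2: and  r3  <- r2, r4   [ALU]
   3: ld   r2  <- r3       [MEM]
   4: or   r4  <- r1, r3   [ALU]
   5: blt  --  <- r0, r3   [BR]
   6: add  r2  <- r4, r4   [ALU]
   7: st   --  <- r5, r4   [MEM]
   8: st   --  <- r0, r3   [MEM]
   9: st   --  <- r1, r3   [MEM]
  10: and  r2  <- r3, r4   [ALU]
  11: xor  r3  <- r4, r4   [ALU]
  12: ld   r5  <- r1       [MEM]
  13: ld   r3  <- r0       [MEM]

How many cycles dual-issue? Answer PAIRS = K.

[0] i0,i1  st add  -- 2-wide
[1] i2  and  -- RAW r3
[2] i3,i4  ld or  -- 2-wide
[3] i5,i6  blt add  -- 2-wide
[4] i7  st  -- no-port MEM/MEM
[5] i8  st  -- no-port MEM/MEM
[6] i9,i10  st and  -- 2-wide
[7] i11,i12  xor ld  -- 2-wide
[8] i13  ld  -- tail

PAIRS = 5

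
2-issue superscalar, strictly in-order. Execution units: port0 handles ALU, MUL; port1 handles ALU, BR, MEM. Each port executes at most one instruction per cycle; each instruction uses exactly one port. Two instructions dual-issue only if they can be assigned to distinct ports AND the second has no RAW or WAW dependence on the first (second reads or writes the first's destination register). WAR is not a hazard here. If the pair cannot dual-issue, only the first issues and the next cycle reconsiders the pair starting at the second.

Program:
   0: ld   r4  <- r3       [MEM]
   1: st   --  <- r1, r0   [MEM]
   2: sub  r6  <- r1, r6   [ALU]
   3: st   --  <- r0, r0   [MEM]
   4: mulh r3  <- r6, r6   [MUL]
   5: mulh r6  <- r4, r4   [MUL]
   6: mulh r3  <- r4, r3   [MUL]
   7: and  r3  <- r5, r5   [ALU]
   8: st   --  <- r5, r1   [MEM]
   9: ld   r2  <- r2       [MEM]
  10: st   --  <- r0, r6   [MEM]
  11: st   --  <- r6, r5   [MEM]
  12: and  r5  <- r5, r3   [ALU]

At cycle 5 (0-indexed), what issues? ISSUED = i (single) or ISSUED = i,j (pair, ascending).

0. ld @i0  | no-port MEM/MEM
1. st sub @i1/i2  | 2-wide
2. st mulh @i3/i4  | 2-wide
3. mulh @i5  | no-port MUL/MUL
4. mulh @i6  | WAW r3
5. and st @i7/i8  | 2-wide
6. ld @i9  | no-port MEM/MEM
7. st @i10  | no-port MEM/MEM
8. st and @i11/i12  | 2-wide

ISSUED = 7,8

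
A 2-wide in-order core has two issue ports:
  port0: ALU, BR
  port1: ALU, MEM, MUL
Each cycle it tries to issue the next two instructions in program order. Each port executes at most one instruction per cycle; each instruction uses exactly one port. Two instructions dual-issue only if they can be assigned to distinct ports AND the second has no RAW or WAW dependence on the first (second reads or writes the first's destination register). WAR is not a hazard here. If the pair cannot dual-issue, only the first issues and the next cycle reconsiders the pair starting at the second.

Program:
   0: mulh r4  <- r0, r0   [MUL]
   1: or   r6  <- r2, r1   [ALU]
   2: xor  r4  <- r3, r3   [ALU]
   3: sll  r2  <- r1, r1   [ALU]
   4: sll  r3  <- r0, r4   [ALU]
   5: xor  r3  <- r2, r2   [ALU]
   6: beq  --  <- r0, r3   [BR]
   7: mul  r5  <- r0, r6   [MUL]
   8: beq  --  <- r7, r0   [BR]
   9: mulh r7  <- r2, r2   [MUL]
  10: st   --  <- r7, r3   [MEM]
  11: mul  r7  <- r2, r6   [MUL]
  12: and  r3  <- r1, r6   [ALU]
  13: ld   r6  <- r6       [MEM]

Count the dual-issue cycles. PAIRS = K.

PAIRS = 5

t=0 i0/i1:mulh.MUL+or.ALU ; pair
t=1 i2/i3:xor.ALU+sll.ALU ; pair
t=2 i4:sll.ALU ; WAW r3
t=3 i5:xor.ALU ; RAW r3
t=4 i6/i7:beq.BR+mul.MUL ; pair
t=5 i8/i9:beq.BR+mulh.MUL ; pair
t=6 i10:st.MEM ; no-port MEM/MUL
t=7 i11/i12:mul.MUL+and.ALU ; pair
t=8 i13:ld.MEM ; tail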